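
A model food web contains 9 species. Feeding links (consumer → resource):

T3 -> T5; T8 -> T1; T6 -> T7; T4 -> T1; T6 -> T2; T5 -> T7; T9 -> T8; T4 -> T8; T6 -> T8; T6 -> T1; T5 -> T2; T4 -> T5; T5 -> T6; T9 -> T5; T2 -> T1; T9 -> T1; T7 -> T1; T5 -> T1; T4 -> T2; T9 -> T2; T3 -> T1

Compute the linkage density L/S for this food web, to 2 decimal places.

There are L = 21 links among S = 9 species.
L/S = 21/9 = 2.3333 ≈ 2.33.

L/S = 2.33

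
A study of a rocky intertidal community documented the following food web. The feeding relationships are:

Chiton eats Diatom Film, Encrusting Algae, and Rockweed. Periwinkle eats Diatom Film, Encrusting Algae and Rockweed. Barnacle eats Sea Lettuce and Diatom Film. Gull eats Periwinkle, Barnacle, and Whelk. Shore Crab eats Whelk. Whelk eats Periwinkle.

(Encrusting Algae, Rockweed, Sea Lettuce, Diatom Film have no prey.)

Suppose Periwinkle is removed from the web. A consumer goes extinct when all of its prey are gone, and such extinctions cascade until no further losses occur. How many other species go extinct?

Remove Periwinkle.
Round 1: Whelk (all prey gone) → extinct.
Round 2: Shore Crab (all prey gone) → extinct.
No further losses. Total secondary extinctions: 2.

2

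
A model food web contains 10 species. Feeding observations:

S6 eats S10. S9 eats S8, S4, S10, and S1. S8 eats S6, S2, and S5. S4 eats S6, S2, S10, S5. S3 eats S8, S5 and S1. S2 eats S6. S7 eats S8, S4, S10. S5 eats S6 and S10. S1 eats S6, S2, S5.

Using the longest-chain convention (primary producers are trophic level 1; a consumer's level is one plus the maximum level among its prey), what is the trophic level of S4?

Trophic level 4

S10 is a producer → level 1.
S6 eats S10 → level 2.
S2 eats S6 → level 3.
S4 eats S2 (level 3); other prey at levels: S10 1, S6 2, S5 3 → level 4.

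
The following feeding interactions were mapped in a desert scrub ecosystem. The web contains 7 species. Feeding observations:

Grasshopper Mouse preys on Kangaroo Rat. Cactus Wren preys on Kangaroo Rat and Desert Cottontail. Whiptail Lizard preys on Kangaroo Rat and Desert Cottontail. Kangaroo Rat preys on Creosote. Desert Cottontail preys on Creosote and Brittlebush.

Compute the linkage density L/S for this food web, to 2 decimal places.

There are L = 8 links among S = 7 species.
L/S = 8/7 = 1.1429 ≈ 1.14.

L/S = 1.14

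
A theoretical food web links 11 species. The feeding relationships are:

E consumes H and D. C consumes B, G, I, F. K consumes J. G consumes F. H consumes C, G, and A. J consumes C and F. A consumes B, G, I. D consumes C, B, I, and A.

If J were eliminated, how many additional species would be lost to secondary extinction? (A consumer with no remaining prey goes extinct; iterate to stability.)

1

Remove J.
Round 1: K (all prey gone) → extinct.
No further losses. Total secondary extinctions: 1.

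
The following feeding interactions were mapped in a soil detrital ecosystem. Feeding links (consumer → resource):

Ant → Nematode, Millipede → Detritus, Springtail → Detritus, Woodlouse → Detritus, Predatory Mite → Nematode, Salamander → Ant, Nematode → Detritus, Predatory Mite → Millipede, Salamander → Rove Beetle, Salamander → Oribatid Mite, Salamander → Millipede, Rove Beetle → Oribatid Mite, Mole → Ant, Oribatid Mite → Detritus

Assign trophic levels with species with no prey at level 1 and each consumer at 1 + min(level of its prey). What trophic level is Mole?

Trophic level 4

Detritus has no prey (basal) → level 1.
Nematode eats Detritus → level 2.
Ant eats Nematode → level 3.
Mole eats Ant → level 4.
No prey of Mole is below level 3, so 4 is the minimum.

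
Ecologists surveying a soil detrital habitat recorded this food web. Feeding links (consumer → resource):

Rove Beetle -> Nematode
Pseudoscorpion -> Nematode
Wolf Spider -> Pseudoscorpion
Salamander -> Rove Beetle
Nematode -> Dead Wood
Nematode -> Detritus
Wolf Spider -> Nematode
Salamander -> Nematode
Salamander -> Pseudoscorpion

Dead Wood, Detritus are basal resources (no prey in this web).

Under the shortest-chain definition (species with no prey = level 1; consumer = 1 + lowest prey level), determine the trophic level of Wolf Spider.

Trophic level 3

Dead Wood has no prey (basal) → level 1.
Nematode eats Dead Wood → level 2.
Wolf Spider eats Nematode → level 3.
No prey of Wolf Spider is below level 2, so 3 is the minimum.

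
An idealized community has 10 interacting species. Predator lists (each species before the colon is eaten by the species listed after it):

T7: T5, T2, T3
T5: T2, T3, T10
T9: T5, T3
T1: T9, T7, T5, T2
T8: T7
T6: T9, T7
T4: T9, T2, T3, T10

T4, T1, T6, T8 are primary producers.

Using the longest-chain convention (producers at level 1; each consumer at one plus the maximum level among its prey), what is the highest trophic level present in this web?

Producers (level 1): T4, T1, T6, T8.
T4 → T9 → T5 → T2 gives T2 level 4.
No species has a prey at level 4, so no species reaches level 5.

4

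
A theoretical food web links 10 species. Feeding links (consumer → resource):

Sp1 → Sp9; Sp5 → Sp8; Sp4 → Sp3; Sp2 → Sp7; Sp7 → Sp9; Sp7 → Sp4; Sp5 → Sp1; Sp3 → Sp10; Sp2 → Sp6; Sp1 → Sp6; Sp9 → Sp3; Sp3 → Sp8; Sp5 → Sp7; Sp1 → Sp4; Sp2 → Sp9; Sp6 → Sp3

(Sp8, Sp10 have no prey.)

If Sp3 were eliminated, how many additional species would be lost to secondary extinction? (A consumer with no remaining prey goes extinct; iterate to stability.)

6

Remove Sp3.
Round 1: Sp9 (all prey gone), Sp6 (all prey gone), Sp4 (all prey gone) → extinct.
Round 2: Sp1 (all prey gone), Sp7 (all prey gone) → extinct.
Round 3: Sp2 (all prey gone) → extinct.
No further losses. Total secondary extinctions: 6.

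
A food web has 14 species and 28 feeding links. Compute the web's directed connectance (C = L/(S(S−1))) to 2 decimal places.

The web has S = 14 species and L = 28 feeding links.
C = L / (S(S−1)) = 28 / 182 = 0.1538 ≈ 0.15.

C = 0.15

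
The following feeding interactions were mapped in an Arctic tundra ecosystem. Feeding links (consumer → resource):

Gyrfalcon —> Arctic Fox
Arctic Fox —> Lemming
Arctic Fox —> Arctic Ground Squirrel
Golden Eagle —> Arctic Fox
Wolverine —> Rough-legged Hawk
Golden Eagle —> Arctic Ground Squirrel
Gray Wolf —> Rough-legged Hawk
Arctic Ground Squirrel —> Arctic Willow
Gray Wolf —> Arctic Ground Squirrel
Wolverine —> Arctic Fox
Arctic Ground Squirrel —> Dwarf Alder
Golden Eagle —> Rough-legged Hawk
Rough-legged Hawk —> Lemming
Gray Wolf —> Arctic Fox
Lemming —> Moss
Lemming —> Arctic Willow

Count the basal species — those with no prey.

3

Basal species (no prey listed): Moss, Dwarf Alder, Arctic Willow.
Count: 3.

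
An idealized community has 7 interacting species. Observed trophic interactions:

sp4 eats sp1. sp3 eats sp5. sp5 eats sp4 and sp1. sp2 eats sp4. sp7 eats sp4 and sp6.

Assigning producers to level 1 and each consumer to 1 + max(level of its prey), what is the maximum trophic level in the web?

4

Producers (level 1): sp6, sp1.
sp1 → sp4 → sp5 → sp3 gives sp3 level 4.
No species has a prey at level 4, so no species reaches level 5.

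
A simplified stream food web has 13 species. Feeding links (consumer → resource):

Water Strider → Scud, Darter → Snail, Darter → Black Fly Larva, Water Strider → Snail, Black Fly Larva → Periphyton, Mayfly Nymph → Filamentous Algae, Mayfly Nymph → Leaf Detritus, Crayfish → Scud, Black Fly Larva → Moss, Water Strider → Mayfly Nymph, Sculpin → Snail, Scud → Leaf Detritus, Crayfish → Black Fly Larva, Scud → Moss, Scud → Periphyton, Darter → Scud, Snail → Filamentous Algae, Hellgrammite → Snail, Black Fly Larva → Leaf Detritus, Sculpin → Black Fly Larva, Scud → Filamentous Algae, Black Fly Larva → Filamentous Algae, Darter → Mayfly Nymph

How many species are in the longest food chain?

3 species

One longest chain: Leaf Detritus → Black Fly Larva → Crayfish.
It has 3 species and 2 links.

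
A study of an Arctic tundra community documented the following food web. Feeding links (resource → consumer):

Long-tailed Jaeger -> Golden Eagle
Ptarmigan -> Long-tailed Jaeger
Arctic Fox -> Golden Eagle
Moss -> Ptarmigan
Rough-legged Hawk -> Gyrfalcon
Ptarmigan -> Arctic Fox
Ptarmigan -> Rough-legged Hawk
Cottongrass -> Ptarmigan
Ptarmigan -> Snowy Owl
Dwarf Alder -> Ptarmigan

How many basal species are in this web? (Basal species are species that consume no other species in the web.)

3

Basal species (no prey listed): Moss, Cottongrass, Dwarf Alder.
Count: 3.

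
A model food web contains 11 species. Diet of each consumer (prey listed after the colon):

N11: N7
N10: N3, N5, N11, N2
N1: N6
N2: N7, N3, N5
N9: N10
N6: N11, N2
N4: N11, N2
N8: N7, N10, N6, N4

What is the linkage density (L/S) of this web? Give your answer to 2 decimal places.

L/S = 1.64

There are L = 18 links among S = 11 species.
L/S = 18/11 = 1.6364 ≈ 1.64.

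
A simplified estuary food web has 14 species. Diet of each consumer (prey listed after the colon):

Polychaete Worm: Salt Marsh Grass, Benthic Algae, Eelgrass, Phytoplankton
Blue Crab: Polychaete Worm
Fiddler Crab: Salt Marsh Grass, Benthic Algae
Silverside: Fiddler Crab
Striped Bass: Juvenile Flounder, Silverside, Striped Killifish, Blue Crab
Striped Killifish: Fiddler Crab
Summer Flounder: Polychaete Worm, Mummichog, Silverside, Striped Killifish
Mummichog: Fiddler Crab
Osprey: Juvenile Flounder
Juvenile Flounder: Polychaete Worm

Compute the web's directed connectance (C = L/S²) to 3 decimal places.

C = 0.102

The web has S = 14 species and L = 20 feeding links.
C = L / S² = 20 / 196 = 0.1020 ≈ 0.102.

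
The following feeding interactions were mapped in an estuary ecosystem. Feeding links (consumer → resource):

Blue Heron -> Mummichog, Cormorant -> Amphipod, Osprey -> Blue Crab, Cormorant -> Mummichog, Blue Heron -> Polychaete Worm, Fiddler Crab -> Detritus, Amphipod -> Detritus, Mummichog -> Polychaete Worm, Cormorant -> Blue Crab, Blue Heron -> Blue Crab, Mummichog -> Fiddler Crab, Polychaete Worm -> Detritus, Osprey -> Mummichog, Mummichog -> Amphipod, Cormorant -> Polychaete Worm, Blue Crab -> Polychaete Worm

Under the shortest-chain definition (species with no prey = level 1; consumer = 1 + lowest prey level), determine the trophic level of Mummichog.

Trophic level 3

Detritus has no prey (basal) → level 1.
Polychaete Worm eats Detritus → level 2.
Mummichog eats Polychaete Worm → level 3.
No prey of Mummichog is below level 2, so 3 is the minimum.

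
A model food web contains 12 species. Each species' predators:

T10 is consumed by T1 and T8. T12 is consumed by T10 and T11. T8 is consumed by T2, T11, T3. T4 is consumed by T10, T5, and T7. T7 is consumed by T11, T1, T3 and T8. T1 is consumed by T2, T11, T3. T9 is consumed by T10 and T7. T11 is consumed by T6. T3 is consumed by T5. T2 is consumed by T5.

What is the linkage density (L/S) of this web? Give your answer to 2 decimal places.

L/S = 1.83

There are L = 22 links among S = 12 species.
L/S = 22/12 = 1.8333 ≈ 1.83.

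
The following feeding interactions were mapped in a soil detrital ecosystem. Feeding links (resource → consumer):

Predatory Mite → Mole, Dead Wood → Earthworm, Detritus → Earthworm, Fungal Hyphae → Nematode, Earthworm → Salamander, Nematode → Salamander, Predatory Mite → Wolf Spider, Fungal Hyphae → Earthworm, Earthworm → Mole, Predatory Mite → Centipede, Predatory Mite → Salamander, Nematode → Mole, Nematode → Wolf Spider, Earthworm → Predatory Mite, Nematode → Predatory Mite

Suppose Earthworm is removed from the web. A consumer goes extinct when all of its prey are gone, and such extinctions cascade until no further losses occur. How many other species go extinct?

0

Remove Earthworm.
Every predator of it retains at least one other prey: Predatory Mite still has Nematode; Mole still has Nematode, Predatory Mite; Salamander still has Nematode, Predatory Mite.
No consumer loses all prey, so no secondary extinctions occur.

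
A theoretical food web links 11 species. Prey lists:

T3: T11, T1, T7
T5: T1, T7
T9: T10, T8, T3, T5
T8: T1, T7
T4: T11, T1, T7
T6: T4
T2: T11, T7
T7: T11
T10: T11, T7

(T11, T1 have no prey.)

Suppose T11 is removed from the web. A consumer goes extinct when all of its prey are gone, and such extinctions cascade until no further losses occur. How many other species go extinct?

Remove T11.
Round 1: T7 (all prey gone) → extinct.
Round 2: T10 (all prey gone), T2 (all prey gone) → extinct.
No further losses. Total secondary extinctions: 3.

3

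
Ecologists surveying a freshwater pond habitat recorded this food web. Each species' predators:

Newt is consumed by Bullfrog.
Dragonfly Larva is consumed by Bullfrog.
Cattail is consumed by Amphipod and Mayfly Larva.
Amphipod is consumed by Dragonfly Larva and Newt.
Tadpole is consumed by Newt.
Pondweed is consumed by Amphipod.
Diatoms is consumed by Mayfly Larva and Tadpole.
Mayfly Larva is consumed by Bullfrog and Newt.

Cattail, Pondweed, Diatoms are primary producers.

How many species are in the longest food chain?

4 species

One longest chain: Cattail → Amphipod → Newt → Bullfrog.
It has 4 species and 3 links.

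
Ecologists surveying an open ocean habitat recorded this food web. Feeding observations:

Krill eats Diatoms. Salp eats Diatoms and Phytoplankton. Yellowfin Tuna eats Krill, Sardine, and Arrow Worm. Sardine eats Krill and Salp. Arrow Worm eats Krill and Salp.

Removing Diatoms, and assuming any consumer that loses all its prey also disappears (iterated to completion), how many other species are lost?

1

Remove Diatoms.
Round 1: Krill (all prey gone) → extinct.
No further losses. Total secondary extinctions: 1.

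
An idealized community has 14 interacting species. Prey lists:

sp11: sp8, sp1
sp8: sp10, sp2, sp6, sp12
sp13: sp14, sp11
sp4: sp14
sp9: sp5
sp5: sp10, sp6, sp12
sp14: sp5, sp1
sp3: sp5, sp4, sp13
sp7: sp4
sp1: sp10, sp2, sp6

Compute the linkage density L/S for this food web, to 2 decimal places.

L/S = 1.57

There are L = 22 links among S = 14 species.
L/S = 22/14 = 1.5714 ≈ 1.57.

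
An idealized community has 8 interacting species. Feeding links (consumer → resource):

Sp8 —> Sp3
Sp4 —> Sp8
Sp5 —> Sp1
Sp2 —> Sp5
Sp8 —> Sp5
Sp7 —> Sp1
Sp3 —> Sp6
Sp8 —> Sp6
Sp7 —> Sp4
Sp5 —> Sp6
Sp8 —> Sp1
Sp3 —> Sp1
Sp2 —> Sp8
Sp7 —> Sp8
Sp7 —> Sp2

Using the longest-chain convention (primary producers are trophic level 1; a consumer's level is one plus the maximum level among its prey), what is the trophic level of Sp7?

Trophic level 5

Sp1 is a producer → level 1.
Sp3 eats Sp1 (level 1); other prey at levels: Sp6 1 → level 2.
Sp8 eats Sp3 (level 2); other prey at levels: Sp1 1, Sp6 1, Sp5 2 → level 3.
Sp4 eats Sp8 → level 4.
Sp7 eats Sp4 (level 4); other prey at levels: Sp1 1, Sp8 3, Sp2 4 → level 5.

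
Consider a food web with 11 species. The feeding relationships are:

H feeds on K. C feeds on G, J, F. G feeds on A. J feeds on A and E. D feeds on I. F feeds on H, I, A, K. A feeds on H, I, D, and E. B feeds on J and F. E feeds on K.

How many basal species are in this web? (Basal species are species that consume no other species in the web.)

Basal species (no prey listed): I, K.
Count: 2.

2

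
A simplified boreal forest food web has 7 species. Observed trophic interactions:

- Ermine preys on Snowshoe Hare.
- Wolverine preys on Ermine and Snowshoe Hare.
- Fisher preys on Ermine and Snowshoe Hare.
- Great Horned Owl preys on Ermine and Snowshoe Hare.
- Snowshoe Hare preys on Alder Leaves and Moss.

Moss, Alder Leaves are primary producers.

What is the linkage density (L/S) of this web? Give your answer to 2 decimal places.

L/S = 1.29

There are L = 9 links among S = 7 species.
L/S = 9/7 = 1.2857 ≈ 1.29.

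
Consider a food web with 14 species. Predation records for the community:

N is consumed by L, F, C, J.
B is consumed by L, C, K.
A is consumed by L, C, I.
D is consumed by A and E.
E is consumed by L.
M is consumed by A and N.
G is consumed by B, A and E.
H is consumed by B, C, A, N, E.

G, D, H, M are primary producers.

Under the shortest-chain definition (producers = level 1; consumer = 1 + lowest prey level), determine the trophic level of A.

G is a producer → level 1.
A eats G → level 2.

Trophic level 2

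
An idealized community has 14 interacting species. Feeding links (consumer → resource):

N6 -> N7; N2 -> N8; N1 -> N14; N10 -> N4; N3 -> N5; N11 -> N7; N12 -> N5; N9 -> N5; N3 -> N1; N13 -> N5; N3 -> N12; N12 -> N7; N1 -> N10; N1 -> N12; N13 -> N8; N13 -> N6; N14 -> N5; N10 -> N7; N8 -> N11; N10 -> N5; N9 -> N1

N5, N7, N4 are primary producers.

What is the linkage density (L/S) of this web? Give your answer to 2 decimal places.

There are L = 21 links among S = 14 species.
L/S = 21/14 = 1.5000 ≈ 1.50.

L/S = 1.50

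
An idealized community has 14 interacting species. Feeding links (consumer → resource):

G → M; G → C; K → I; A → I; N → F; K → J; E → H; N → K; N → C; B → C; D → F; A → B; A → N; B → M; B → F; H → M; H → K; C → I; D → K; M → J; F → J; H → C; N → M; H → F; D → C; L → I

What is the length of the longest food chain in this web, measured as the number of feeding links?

One longest chain: J → F → N → A.
It has 4 species and 3 links.

3 links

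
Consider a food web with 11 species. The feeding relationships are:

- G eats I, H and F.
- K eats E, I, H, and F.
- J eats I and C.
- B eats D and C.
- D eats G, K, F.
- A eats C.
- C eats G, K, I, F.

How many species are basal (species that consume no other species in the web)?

Basal species (no prey listed): E, H, I, F.
Count: 4.

4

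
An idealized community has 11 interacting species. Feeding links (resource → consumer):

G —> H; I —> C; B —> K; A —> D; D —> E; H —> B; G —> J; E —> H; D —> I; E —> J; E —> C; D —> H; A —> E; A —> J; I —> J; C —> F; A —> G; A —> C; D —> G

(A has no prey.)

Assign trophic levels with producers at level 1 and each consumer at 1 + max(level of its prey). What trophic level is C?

A is a producer → level 1.
D eats A → level 2.
E eats D (level 2); other prey at levels: A 1 → level 3.
C eats E (level 3); other prey at levels: A 1, I 3 → level 4.

Trophic level 4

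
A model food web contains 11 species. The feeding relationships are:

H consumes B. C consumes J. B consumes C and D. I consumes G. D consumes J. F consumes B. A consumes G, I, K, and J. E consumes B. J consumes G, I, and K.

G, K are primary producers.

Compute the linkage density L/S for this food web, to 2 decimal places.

L/S = 1.36

There are L = 15 links among S = 11 species.
L/S = 15/11 = 1.3636 ≈ 1.36.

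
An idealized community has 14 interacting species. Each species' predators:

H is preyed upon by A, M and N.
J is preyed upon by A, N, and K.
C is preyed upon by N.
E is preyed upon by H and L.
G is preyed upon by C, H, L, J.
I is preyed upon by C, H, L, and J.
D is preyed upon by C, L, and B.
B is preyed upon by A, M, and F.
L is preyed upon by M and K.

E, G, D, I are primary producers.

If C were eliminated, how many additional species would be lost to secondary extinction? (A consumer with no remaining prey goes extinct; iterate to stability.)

Remove C.
Every predator of it retains at least one other prey: N still has J, H.
No consumer loses all prey, so no secondary extinctions occur.

0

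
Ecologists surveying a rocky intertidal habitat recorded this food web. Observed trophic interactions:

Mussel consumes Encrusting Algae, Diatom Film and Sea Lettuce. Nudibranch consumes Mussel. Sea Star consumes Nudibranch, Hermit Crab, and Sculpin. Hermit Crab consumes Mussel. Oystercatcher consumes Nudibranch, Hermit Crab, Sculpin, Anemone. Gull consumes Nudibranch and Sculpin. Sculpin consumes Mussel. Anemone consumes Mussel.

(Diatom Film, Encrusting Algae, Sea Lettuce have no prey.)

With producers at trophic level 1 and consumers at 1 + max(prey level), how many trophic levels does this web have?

4

Producers (level 1): Diatom Film, Encrusting Algae, Sea Lettuce.
Diatom Film → Mussel → Nudibranch → Oystercatcher gives Oystercatcher level 4.
No species has a prey at level 4, so no species reaches level 5.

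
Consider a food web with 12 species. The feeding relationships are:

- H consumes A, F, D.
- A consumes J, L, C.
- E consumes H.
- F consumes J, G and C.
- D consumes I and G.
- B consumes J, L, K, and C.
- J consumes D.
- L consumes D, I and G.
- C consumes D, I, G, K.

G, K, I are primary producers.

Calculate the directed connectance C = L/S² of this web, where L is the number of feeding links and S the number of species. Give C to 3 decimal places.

The web has S = 12 species and L = 24 feeding links.
C = L / S² = 24 / 144 = 0.1667 ≈ 0.167.

C = 0.167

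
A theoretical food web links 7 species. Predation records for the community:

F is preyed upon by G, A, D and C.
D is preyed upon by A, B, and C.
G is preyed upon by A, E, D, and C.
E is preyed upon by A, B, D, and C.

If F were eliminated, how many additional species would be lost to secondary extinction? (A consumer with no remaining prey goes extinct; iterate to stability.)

Remove F.
Round 1: G (all prey gone) → extinct.
Round 2: E (all prey gone) → extinct.
Round 3: D (all prey gone) → extinct.
Round 4: A (all prey gone), B (all prey gone), C (all prey gone) → extinct.
No further losses. Total secondary extinctions: 6.

6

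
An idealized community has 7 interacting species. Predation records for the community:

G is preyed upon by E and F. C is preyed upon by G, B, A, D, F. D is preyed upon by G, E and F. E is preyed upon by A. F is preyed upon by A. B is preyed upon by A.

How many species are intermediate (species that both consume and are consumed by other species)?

5

Intermediate species (has both prey and predators): B, D, G, E, F.
Count: 5.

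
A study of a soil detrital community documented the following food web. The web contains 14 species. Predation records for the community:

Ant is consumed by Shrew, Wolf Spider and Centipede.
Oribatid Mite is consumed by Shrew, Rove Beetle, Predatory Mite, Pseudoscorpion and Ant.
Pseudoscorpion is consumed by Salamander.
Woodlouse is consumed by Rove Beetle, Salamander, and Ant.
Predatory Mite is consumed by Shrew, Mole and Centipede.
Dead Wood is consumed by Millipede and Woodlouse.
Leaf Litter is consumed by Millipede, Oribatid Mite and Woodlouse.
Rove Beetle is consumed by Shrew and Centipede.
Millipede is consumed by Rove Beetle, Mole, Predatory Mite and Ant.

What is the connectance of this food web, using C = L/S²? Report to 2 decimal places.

C = 0.13

The web has S = 14 species and L = 26 feeding links.
C = L / S² = 26 / 196 = 0.1327 ≈ 0.13.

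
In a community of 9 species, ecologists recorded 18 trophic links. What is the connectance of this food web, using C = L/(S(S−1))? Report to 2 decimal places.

C = 0.25

The web has S = 9 species and L = 18 feeding links.
C = L / (S(S−1)) = 18 / 72 = 0.2500 ≈ 0.25.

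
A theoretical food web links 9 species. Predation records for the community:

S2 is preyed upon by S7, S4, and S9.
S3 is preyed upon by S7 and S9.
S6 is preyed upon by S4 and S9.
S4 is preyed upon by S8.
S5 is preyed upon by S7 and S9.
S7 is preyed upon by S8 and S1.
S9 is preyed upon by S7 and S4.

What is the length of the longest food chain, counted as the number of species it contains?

4 species

One longest chain: S5 → S9 → S7 → S8.
It has 4 species and 3 links.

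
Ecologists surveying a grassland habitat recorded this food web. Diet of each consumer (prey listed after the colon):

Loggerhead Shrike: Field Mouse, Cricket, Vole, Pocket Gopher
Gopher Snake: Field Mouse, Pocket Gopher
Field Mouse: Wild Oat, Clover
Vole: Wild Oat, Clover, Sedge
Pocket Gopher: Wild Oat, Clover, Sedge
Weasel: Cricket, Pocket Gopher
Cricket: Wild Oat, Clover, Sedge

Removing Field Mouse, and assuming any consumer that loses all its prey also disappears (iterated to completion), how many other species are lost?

0

Remove Field Mouse.
Every predator of it retains at least one other prey: Loggerhead Shrike still has Cricket, Vole, Pocket Gopher; Gopher Snake still has Pocket Gopher.
No consumer loses all prey, so no secondary extinctions occur.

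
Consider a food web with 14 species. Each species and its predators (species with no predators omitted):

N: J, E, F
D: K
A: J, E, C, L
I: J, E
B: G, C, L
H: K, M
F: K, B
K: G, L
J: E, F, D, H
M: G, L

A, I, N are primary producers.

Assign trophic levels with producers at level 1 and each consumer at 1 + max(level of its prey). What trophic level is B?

Trophic level 4

A is a producer → level 1.
J eats A (level 1); other prey at levels: I 1, N 1 → level 2.
F eats J (level 2); other prey at levels: N 1 → level 3.
B eats F → level 4.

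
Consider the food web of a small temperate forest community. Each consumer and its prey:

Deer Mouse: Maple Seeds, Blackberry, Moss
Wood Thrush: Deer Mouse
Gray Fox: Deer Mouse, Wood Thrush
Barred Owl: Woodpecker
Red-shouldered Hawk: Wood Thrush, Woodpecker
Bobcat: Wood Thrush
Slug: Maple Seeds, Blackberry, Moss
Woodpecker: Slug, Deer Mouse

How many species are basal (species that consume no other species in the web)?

Basal species (no prey listed): Maple Seeds, Blackberry, Moss.
Count: 3.

3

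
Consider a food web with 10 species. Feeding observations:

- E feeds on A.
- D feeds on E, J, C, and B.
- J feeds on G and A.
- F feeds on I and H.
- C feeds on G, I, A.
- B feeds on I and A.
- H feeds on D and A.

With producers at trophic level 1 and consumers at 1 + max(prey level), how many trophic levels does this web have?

5

Producers (level 1): A, I, G.
A → E → D → H → F gives F level 5.
No species has a prey at level 5, so no species reaches level 6.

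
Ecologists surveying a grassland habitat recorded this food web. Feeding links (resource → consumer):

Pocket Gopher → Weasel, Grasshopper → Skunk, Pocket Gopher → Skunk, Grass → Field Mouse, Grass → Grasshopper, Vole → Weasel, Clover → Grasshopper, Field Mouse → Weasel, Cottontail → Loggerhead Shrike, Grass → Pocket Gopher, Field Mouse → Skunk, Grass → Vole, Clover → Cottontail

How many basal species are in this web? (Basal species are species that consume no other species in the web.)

Basal species (no prey listed): Clover, Grass.
Count: 2.

2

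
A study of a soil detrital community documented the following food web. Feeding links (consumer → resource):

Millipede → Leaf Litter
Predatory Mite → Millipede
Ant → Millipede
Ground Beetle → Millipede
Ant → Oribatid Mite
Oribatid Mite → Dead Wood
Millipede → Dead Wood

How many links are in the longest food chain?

2 links

One longest chain: Dead Wood → Millipede → Predatory Mite.
It has 3 species and 2 links.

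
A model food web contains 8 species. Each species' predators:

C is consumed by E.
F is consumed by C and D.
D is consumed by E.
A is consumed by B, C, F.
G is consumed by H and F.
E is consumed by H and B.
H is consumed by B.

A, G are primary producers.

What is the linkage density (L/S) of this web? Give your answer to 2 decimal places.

There are L = 12 links among S = 8 species.
L/S = 12/8 = 1.5000 ≈ 1.50.

L/S = 1.50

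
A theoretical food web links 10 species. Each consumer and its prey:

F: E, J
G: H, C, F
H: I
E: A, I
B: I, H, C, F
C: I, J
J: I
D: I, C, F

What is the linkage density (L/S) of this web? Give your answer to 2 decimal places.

There are L = 18 links among S = 10 species.
L/S = 18/10 = 1.8000 ≈ 1.80.

L/S = 1.80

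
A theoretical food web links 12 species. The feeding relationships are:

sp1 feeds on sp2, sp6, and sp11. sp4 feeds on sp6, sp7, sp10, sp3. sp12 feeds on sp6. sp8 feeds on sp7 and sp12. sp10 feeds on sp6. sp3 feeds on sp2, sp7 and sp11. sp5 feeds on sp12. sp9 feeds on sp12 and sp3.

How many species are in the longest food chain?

One longest chain: sp6 → sp12 → sp8.
It has 3 species and 2 links.

3 species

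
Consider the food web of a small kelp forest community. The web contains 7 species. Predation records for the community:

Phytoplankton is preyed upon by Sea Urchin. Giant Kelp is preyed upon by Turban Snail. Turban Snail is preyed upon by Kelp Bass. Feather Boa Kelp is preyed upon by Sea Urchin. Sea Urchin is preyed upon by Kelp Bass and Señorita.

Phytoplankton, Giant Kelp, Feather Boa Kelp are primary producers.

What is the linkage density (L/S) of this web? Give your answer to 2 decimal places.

There are L = 6 links among S = 7 species.
L/S = 6/7 = 0.8571 ≈ 0.86.

L/S = 0.86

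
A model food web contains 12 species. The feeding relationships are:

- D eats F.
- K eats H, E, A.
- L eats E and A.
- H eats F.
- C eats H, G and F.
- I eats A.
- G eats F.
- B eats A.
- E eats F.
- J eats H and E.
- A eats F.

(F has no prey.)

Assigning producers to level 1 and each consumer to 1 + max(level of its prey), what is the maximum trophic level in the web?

3

Producers (level 1): F.
F → E → K gives K level 3.
No species has a prey at level 3, so no species reaches level 4.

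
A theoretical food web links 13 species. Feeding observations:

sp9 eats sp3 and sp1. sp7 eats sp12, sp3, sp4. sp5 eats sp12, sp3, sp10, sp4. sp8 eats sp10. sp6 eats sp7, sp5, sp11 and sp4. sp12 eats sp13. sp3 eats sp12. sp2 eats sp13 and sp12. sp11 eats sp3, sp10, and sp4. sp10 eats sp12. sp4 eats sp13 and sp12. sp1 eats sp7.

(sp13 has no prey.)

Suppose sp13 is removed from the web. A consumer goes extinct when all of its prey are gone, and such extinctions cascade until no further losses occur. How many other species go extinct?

Remove sp13.
Round 1: sp12 (all prey gone) → extinct.
Round 2: sp3 (all prey gone), sp10 (all prey gone), sp4 (all prey gone), sp2 (all prey gone) → extinct.
Round 3: sp11 (all prey gone), sp5 (all prey gone), sp7 (all prey gone), sp8 (all prey gone) → extinct.
Round 4: sp1 (all prey gone), sp6 (all prey gone) → extinct.
Round 5: sp9 (all prey gone) → extinct.
No further losses. Total secondary extinctions: 12.

12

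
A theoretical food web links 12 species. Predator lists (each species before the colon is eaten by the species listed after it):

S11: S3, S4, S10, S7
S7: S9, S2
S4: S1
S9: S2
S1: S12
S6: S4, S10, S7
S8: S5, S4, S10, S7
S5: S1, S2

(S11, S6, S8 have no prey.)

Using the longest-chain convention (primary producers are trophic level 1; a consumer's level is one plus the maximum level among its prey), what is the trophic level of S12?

S8 is a producer → level 1.
S5 eats S8 → level 2.
S1 eats S5 (level 2); other prey at levels: S4 2 → level 3.
S12 eats S1 → level 4.

Trophic level 4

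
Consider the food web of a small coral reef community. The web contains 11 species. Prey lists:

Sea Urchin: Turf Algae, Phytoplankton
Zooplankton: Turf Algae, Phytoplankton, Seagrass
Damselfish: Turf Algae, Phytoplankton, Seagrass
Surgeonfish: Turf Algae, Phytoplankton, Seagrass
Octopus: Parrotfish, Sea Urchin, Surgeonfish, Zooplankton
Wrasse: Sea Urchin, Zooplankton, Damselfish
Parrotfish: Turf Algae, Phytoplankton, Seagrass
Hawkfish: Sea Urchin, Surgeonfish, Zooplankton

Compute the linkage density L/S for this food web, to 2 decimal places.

There are L = 24 links among S = 11 species.
L/S = 24/11 = 2.1818 ≈ 2.18.

L/S = 2.18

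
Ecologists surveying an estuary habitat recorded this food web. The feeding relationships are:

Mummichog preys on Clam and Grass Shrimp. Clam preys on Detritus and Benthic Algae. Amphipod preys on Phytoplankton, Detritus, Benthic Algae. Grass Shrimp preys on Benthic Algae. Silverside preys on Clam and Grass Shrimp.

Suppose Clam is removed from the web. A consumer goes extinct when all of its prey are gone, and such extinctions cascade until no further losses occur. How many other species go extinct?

0

Remove Clam.
Every predator of it retains at least one other prey: Mummichog still has Grass Shrimp; Silverside still has Grass Shrimp.
No consumer loses all prey, so no secondary extinctions occur.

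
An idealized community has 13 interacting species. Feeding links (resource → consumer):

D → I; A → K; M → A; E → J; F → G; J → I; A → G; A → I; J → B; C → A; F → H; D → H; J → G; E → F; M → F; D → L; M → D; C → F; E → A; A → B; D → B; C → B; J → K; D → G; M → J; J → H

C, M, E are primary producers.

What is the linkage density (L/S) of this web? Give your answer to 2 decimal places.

L/S = 2.00

There are L = 26 links among S = 13 species.
L/S = 26/13 = 2.0000 ≈ 2.00.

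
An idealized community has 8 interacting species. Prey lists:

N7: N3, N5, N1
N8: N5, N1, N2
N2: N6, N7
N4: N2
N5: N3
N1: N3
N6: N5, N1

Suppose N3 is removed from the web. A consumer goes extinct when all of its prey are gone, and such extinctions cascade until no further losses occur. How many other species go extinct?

Remove N3.
Round 1: N5 (all prey gone), N1 (all prey gone) → extinct.
Round 2: N6 (all prey gone), N7 (all prey gone) → extinct.
Round 3: N2 (all prey gone) → extinct.
Round 4: N8 (all prey gone), N4 (all prey gone) → extinct.
No further losses. Total secondary extinctions: 7.

7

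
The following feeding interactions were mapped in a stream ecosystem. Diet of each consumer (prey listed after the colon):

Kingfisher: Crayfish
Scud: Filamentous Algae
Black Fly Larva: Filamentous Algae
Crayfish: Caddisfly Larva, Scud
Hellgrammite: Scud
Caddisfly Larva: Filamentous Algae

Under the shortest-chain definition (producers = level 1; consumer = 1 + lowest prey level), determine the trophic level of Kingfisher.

Filamentous Algae is a producer → level 1.
Caddisfly Larva eats Filamentous Algae → level 2.
Crayfish eats Caddisfly Larva → level 3.
Kingfisher eats Crayfish → level 4.
No prey of Kingfisher is below level 3, so 4 is the minimum.

Trophic level 4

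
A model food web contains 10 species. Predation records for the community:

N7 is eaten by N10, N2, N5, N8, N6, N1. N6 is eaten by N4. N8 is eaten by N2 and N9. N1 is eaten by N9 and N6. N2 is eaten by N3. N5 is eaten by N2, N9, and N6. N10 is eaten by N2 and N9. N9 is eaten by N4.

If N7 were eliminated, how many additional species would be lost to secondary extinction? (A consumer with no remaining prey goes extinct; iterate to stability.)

9

Remove N7.
Round 1: N1 (all prey gone), N8 (all prey gone), N5 (all prey gone), N10 (all prey gone) → extinct.
Round 2: N9 (all prey gone), N2 (all prey gone), N6 (all prey gone) → extinct.
Round 3: N4 (all prey gone), N3 (all prey gone) → extinct.
No further losses. Total secondary extinctions: 9.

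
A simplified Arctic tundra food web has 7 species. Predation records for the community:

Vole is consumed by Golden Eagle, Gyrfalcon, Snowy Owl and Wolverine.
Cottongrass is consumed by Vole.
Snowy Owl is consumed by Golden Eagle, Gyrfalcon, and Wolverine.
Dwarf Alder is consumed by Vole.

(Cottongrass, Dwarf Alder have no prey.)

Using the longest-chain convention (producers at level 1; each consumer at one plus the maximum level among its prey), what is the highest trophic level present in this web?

4

Producers (level 1): Cottongrass, Dwarf Alder.
Cottongrass → Vole → Snowy Owl → Gyrfalcon gives Gyrfalcon level 4.
No species has a prey at level 4, so no species reaches level 5.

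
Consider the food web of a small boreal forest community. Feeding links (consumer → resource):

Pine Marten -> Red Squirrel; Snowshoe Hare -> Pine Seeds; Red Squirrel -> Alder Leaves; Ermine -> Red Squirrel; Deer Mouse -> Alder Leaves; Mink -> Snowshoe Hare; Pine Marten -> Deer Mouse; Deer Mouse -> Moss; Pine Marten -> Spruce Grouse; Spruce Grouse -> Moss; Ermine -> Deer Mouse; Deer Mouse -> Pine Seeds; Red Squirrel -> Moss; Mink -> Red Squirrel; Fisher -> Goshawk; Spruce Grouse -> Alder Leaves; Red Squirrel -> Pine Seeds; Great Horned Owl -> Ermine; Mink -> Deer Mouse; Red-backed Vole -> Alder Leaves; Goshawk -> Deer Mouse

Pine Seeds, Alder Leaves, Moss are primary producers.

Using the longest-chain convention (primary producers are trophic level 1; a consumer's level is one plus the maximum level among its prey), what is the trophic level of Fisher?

Trophic level 4

Pine Seeds is a producer → level 1.
Deer Mouse eats Pine Seeds (level 1); other prey at levels: Alder Leaves 1, Moss 1 → level 2.
Goshawk eats Deer Mouse → level 3.
Fisher eats Goshawk → level 4.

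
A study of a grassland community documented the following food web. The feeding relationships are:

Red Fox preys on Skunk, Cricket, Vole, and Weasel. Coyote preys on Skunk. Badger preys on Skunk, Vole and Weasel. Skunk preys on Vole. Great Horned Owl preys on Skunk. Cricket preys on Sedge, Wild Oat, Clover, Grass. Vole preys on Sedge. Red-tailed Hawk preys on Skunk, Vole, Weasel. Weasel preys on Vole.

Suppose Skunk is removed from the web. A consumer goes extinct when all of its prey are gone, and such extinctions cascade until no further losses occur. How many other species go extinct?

Remove Skunk.
Round 1: Great Horned Owl (all prey gone), Coyote (all prey gone) → extinct.
No further losses. Total secondary extinctions: 2.

2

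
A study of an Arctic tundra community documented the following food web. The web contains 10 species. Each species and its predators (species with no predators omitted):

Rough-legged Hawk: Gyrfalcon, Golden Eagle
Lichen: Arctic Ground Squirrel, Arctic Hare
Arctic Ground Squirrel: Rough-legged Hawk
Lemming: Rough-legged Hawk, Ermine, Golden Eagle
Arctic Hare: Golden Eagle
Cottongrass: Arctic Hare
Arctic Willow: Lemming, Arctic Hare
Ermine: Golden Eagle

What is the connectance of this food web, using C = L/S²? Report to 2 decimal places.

C = 0.13

The web has S = 10 species and L = 13 feeding links.
C = L / S² = 13 / 100 = 0.1300 ≈ 0.13.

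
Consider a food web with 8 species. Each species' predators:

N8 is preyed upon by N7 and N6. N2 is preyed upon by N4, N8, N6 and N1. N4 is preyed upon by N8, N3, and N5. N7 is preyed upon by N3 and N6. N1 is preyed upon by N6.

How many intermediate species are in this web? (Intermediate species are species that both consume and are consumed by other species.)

4

Intermediate species (has both prey and predators): N4, N1, N8, N7.
Count: 4.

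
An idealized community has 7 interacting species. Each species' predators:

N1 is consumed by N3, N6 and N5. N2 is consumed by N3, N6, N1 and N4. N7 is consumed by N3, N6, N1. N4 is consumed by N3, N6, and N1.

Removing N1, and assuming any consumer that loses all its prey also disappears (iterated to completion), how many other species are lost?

Remove N1.
Round 1: N5 (all prey gone) → extinct.
No further losses. Total secondary extinctions: 1.

1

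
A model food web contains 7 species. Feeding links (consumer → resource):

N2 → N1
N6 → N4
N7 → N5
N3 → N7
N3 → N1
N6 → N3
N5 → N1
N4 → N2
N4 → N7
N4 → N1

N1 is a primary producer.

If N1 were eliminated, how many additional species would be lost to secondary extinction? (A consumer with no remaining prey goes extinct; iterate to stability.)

Remove N1.
Round 1: N2 (all prey gone), N5 (all prey gone) → extinct.
Round 2: N7 (all prey gone) → extinct.
Round 3: N3 (all prey gone), N4 (all prey gone) → extinct.
Round 4: N6 (all prey gone) → extinct.
No further losses. Total secondary extinctions: 6.

6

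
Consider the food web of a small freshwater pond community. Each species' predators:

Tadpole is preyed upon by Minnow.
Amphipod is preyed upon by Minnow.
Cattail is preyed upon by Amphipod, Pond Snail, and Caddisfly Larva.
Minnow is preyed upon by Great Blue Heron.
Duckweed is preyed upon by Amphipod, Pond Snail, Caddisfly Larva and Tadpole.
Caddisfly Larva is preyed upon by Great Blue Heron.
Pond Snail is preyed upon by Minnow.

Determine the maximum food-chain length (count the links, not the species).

3 links

One longest chain: Cattail → Pond Snail → Minnow → Great Blue Heron.
It has 4 species and 3 links.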